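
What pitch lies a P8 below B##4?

B##3

An octave keeps the letter name B, an octave down from B.
A perfect octave is 12 semitones; 12 semitones down from B##4 gives B##3.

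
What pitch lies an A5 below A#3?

D3

Counting five letter names down from A lands on D.
An augmented fifth spans 8 semitones, so from A#3 the target pitch is D3.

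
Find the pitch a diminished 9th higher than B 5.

C flat 7

Counting two letter names plus an octave up from B lands on C.
A diminished ninth spans 12 semitones, so from B5 the target pitch is Cb7.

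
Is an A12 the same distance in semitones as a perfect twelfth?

20 semitones (augmented twelfth) vs 19 semitones (perfect twelfth): not equal.

No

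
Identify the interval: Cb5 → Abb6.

minor thirteenth

C to A spans six letter names (C-D-E-F-G-A), plus an octave — that makes it a thirteenth of some quality.
A major thirteenth would be 21 semitones, but Cb5 to Abb6 is 20 — one semitone narrower, making it a minor thirteenth.
(Equivalently, a compound minor sixth: a minor sixth plus an octave.)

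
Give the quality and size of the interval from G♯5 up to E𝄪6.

augmented sixth

G to E spans six letter names (G-A-B-C-D-E): a sixth.
The major sixth is 9 semitones; here we have 10, one semitone wider: augmented.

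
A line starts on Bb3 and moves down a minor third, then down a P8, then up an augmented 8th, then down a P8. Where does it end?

G#2

Bb3 down a minor third → G3 (3 semitones).
A perfect octave down from G3 is G2.
G2 up an augmented octave → G#3 (13 semitones).
G#3 down a perfect octave → G#2 (12 semitones).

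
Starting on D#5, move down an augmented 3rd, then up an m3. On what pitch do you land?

Db5

An augmented third down from D#5 is Bb4.
Up a minor third from Bb4: Db5 (3 semitones up).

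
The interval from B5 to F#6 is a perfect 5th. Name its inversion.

perfect 4th

Interval numbers invert to sum to nine: 5 + 4 = 9, so a fifth inverts to a fourth.
Quality inverts too: perfect stays perfect. That makes the inversion a perfect fourth.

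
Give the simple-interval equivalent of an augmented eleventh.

A4

Take out an octave (7 from the number): 11 − 7 = 4.
Quality carries through unchanged, so the simple form is an augmented fourth.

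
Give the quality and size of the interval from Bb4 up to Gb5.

B to G spans six letter names (B-C-D-E-F-G), so the interval is some kind of sixth.
At 8 semitones, Bb4→Gb5 falls one short of a major sixth: minor.

minor 6th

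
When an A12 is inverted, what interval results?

d4

First reduce the compound augmented twelfth to its simple form, an augmented fifth.
The rule of nine gives the new number: 9 − 5 = 4, so a fifth becomes a fourth.
And augmented becomes diminished under inversion, so we get a diminished fourth.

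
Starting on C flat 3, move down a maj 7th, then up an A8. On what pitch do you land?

Cb3 down a major seventh → Dbb2 (11 semitones).
Up an augmented octave from Dbb2: Db3 (13 semitones up).

D flat 3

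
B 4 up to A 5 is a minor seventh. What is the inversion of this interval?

The rule of nine gives the new number: 9 − 7 = 2, so a seventh becomes a second.
Quality inverts too: minor becomes major. That makes the inversion a major second.

major second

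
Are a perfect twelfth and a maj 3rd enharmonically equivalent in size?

A perfect twelfth spans 19 semitones; a major third spans 4 semitones. They differ by 15.

No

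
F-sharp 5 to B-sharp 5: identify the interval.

augmented fourth

F to B spans four letter names (F-G-A-B), so the interval is some kind of fourth.
The perfect fourth is 5 semitones; here we have 6, one semitone wider: augmented.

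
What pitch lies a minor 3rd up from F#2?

A2

The third takes the letter from F up to A.
A minor third spans 3 semitones, so from F#2 the target pitch is A2.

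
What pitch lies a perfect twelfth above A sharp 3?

E sharp 5

Five letters up from A (plus an octave) reaches E.
A perfect twelfth spans 19 semitones, so from A#3 the target pitch is E#5.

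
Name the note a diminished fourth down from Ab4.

Counting four letter names down from A lands on E.
A diminished fourth spans 4 semitones, so from Ab4 the target pitch is E4.

E4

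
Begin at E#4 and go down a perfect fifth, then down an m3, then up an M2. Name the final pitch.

G##3

A perfect fifth down from E#4 is A#3.
A#3 down a minor third → F##3 (3 semitones).
A major second up from F##3 is G##3.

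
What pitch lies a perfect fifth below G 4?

C 4

The fifth takes the letter from G down to C.
Moving 7 semitones down from G4 (the size of a perfect fifth) reaches C4.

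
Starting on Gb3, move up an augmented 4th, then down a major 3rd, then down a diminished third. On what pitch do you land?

F#3

An augmented fourth up from Gb3 is C4.
A major third down from C4 is Ab3.
A diminished third down from Ab3 is F#3.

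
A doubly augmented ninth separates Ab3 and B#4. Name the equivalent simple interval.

doubly augmented 2nd

Each octave removed subtracts seven from the number: 9 − 7 = 2.
Quality carries through unchanged, so the simple form is a doubly augmented second.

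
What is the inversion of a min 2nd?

Inverted interval numbers add to nine, so a second pairs with a seventh (2 + 7 = 9).
The quality also flips — minor becomes major — giving a major seventh.

major 7th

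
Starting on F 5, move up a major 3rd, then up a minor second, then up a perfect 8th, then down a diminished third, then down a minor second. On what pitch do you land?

F double-sharp 6

F5 up a major third → A5 (4 semitones).
Up a minor second from A5: Bb5 (1 semitone up).
Bb5 up a perfect octave → Bb6 (12 semitones).
Bb6 down a diminished third → G#6 (2 semitones).
G#6 down a minor second → F##6 (1 semitone).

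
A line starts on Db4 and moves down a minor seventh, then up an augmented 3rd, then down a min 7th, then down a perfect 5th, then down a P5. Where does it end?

G#1

A minor seventh down from Db4 is Eb3.
An augmented third up from Eb3 is G#3.
Down a minor seventh from G#3: A#2 (10 semitones down).
A perfect fifth down from A#2 is D#2.
D#2 down a perfect fifth → G#1 (7 semitones).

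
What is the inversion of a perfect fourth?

perfect fifth

Inverted interval numbers add to nine, so a fourth pairs with a fifth (4 + 5 = 9).
Quality inverts too: perfect stays perfect. That makes the inversion a perfect fifth.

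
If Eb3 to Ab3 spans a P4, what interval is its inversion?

The rule of nine gives the new number: 9 − 4 = 5, so a fourth becomes a fifth.
The quality also flips — perfect stays perfect — giving a perfect fifth.

perfect 5th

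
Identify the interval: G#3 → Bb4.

G to B spans three letter names (G-A-B), plus an octave — that makes it a tenth of some quality.
G#3 to Bb4 spans 14 semitones — two semitones narrower than the major tenth (16) — giving a diminished tenth.
(Equivalently, a compound diminished third: a diminished third plus an octave.)

diminished tenth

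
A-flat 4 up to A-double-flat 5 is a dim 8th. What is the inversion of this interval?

Inverted interval numbers add to nine, so an octave pairs with a unison (8 + 1 = 9).
The quality also flips — diminished becomes augmented — giving an augmented unison.

augmented 1st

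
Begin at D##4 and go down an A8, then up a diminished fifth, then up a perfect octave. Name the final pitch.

D##4 down an augmented octave → D#3 (13 semitones).
D#3 up a diminished fifth → A3 (6 semitones).
A3 up a perfect octave → A4 (12 semitones).

A4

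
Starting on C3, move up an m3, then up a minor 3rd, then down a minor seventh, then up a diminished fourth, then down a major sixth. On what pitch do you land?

Fbb2

A minor third up from C3 is Eb3.
Up a minor third from Eb3: Gb3 (3 semitones up).
Gb3 down a minor seventh → Ab2 (10 semitones).
A diminished fourth up from Ab2 is Dbb3.
A major sixth down from Dbb3 is Fbb2.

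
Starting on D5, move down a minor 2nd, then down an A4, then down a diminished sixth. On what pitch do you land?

Down a minor second from D5: C#5 (1 semitone down).
An augmented fourth down from C#5 is G4.
G4 down a diminished sixth → B#3 (7 semitones).

B#3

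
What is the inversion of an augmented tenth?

First reduce the compound augmented tenth to its simple form, an augmented third.
Inverted interval numbers add to nine, so a third pairs with a sixth (3 + 6 = 9).
The quality also flips — augmented becomes diminished — giving a diminished sixth.

diminished 6th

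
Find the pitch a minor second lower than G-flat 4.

F 4

Counting two letter names down from G lands on F.
Moving 1 semitone down from Gb4 (the size of a minor second) reaches F4.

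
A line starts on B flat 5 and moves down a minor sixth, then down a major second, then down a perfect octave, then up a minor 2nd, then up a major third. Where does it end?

A minor sixth down from Bb5 is D5.
D5 down a major second → C5 (2 semitones).
Down a perfect octave from C5: C4 (12 semitones down).
Up a minor second from C4: Db4 (1 semitone up).
A major third up from Db4 is F4.

F 4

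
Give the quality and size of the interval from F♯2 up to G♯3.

F to G spans two letter names (F-G), plus an octave — that makes it a ninth of some quality.
F#2 to G#3 is 14 semitones, matching the major ninth exactly, so the quality is major.
(Equivalently, a compound major second: a major second plus an octave.)

M9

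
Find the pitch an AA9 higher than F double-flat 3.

Counting two letter names plus an octave up from F lands on G.
A doubly augmented ninth is 16 semitones; 16 semitones up from Fbb3 gives G4.

G 4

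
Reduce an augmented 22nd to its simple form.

augmented octave

Subtracting seven from the interval number removes an octave: 22 − 14 = 8.
That makes an augmented twenty-second a compound augmented octave — 2 octaves plus an augmented octave.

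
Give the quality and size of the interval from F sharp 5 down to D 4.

Descending from F#5 to D4 is the same interval as ascending D4 to F#5.
D to F spans three letter names (D-E-F), plus an octave, so the interval is some kind of tenth.
D4 to F#5 is 16 semitones, matching the major tenth exactly, so the quality is major.
(Equivalently, a compound major third: a major third plus an octave.)

major tenth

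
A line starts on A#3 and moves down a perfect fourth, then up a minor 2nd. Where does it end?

A#3 down a perfect fourth → E#3 (5 semitones).
E#3 up a minor second → F#3 (1 semitone).

F#3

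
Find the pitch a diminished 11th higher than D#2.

Four letters up from D (plus an octave) reaches G.
A diminished eleventh is 16 semitones; 16 semitones up from D#2 gives G3.

G3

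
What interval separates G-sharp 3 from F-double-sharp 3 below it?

m2

Descending from G#3 to F##3 is the same interval as ascending F##3 to G#3.
F to G spans two letter names (F-G) — that makes it a second of some quality.
F##3 to G#3 is 1 semitone, a half step short of the major second (2), so this is minor.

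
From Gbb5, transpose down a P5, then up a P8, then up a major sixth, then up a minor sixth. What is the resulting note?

A perfect fifth down from Gbb5 is Cbb5.
Cbb5 up a perfect octave → Cbb6 (12 semitones).
A major sixth up from Cbb6 is Abb6.
A minor sixth up from Abb6 is Fbb7.

Fbb7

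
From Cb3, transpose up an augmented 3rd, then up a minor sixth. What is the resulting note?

An augmented third up from Cb3 is E3.
Up a minor sixth from E3: C4 (8 semitones up).

C4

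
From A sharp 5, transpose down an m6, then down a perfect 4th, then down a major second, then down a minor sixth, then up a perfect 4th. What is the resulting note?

D double-sharp 4

A minor sixth down from A#5 is C##5.
A perfect fourth down from C##5 is G##4.
Down a major second from G##4: F##4 (2 semitones down).
A minor sixth down from F##4 is A##3.
A perfect fourth up from A##3 is D##4.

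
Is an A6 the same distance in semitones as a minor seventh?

Both span 10 semitones: an augmented sixth and a minor seventh are the same chromatic distance.

Yes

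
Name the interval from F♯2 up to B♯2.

A4

F to B spans four letter names (F-G-A-B): a fourth.
The perfect fourth is 5 semitones; here we have 6, one semitone wider: augmented.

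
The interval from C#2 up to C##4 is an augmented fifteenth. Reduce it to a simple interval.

A8

Each octave removed subtracts seven from the number: 15 − 7 = 8.
So an augmented fifteenth is an octave plus an augmented octave. The quality is unchanged.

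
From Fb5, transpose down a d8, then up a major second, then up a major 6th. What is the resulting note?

E5

Down a diminished octave from Fb5: F4 (11 semitones down).
A major second up from F4 is G4.
G4 up a major sixth → E5 (9 semitones).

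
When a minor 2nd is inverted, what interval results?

major 7th

Interval numbers invert to sum to nine: 2 + 7 = 9, so a second inverts to a seventh.
The quality also flips — minor becomes major — giving a major seventh.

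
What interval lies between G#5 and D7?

G to D spans five letter names (G-A-B-C-D), plus an octave — that makes it a twelfth of some quality.
G#5 to D7 spans 18 semitones — one semitone narrower than the perfect twelfth (19) — giving a diminished twelfth.
(Equivalently, a compound diminished fifth: a diminished fifth plus an octave.)

d12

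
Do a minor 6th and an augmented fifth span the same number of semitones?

Both span 8 semitones: a minor sixth and an augmented fifth are the same chromatic distance.

Yes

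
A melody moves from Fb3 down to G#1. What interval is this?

doubly diminished 14th

Descending from Fb3 to G#1 is the same interval as ascending G#1 to Fb3.
G to F spans seven letter names (G-A-B-C-D-E-F), plus an octave: a fourteenth.
A major fourteenth would be 23 semitones; G#1 to Fb3 is 20, three semitones narrower, so the interval is doubly diminished.
(Equivalently, a compound doubly diminished seventh: a doubly diminished seventh plus an octave.)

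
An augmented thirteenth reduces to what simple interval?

Subtracting seven from the interval number removes an octave: 13 − 7 = 6.
That makes an augmented thirteenth a compound augmented sixth — an octave plus an augmented sixth.

A6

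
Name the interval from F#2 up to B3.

F to B spans four letter names (F-G-A-B), plus an octave, so the interval is some kind of eleventh.
Counting semitones, F#2→B3 is 17, which is the perfect eleventh.
(Equivalently, a compound perfect fourth: a perfect fourth plus an octave.)

P11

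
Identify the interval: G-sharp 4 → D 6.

G to D spans five letter names (G-A-B-C-D), plus an octave — that makes it a twelfth of some quality.
G#4 to D6 spans 18 semitones — one semitone narrower than the perfect twelfth (19) — giving a diminished twelfth.
(Equivalently, a compound diminished fifth: a diminished fifth plus an octave.)

diminished twelfth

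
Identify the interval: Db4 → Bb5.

major thirteenth

D to B spans six letter names (D-E-F-G-A-B), plus an octave: a thirteenth.
Counting semitones, Db4→Bb5 is 21, which is the major thirteenth.
(Equivalently, a compound major sixth: a major sixth plus an octave.)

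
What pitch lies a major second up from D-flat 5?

The second takes the letter from D up to E.
A major second spans 2 semitones, so from Db5 the target pitch is Eb5.

E-flat 5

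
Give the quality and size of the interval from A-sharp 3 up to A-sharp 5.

perfect 15th

A to A is the same letter name, plus 2 octaves: a fifteenth.
Counting semitones, A#3→A#5 is 24, which is the perfect fifteenth.
(Equivalently, a compound perfect octave: a perfect octave plus an octave.)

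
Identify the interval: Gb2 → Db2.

Descending from Gb2 to Db2 is the same interval as ascending Db2 to Gb2.
D to G spans four letter names (D-E-F-G) — that makes it a fourth of some quality.
Db2 to Gb2 is 5 semitones, matching the perfect fourth exactly, so the quality is perfect.

perfect fourth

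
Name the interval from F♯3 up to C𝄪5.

augmented twelfth

F to C spans five letter names (F-G-A-B-C), plus an octave, so the interval is some kind of twelfth.
A perfect twelfth would be 19 semitones; F#3 to C##5 is 20, one semitone wider, so the interval is augmented.
(Equivalently, a compound augmented fifth: an augmented fifth plus an octave.)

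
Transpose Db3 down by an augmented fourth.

Abb2

The fourth takes the letter from D down to A.
Moving 6 semitones down from Db3 (the size of an augmented fourth) reaches Abb2.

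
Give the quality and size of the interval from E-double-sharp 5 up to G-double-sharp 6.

minor tenth

E to G spans three letter names (E-F-G), plus an octave: a tenth.
A major tenth would be 16 semitones, but E##5 to G##6 is 15 — one semitone narrower, making it a minor tenth.
(Equivalently, a compound minor third: a minor third plus an octave.)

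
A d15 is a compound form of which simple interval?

Each octave removed subtracts seven from the number: 15 − 7 = 8.
Quality carries through unchanged, so the simple form is a diminished octave.

diminished octave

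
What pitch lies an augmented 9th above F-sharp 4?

G-double-sharp 5

Two letters up from F (plus an octave) reaches G.
An augmented ninth is 15 semitones; 15 semitones up from F#4 gives G##5.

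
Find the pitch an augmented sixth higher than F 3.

Counting six letter names up from F lands on D.
Moving 10 semitones up from F3 (the size of an augmented sixth) reaches D#4.

D sharp 4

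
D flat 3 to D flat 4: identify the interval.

D to D is the same letter name, plus an octave — that makes it an octave of some quality.
Counting semitones, Db3→Db4 is 12, which is the perfect octave.

P8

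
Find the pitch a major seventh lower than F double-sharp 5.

Counting seven letter names down from F lands on G.
Moving 11 semitones down from F##5 (the size of a major seventh) reaches G#4.

G sharp 4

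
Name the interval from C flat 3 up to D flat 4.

C to D spans two letter names (C-D), plus an octave — that makes it a ninth of some quality.
Counting semitones, Cb3→Db4 is 14, which is the major ninth.
(Equivalently, a compound major second: a major second plus an octave.)

major ninth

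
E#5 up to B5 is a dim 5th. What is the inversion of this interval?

augmented 4th

Interval numbers invert to sum to nine: 5 + 4 = 9, so a fifth inverts to a fourth.
Quality inverts too: diminished becomes augmented. That makes the inversion an augmented fourth.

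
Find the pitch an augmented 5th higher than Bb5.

F#6

Five letter names up from B: F.
Moving 8 semitones up from Bb5 (the size of an augmented fifth) reaches F#6.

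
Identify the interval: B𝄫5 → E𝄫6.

perfect 4th

B to E spans four letter names (B-C-D-E), so the interval is some kind of fourth.
Counting semitones, Bbb5→Ebb6 is 5, which is the perfect fourth.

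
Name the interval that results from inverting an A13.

diminished third

First reduce the compound augmented thirteenth to its simple form, an augmented sixth.
Interval numbers invert to sum to nine: 6 + 3 = 9, so a sixth inverts to a third.
And augmented becomes diminished under inversion, so we get a diminished third.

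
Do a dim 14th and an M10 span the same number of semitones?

21 semitones (diminished fourteenth) vs 16 semitones (major tenth): not equal.

No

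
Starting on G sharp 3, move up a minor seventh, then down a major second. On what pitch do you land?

E 4

Up a minor seventh from G#3: F#4 (10 semitones up).
F#4 down a major second → E4 (2 semitones).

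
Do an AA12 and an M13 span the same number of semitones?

Both span 21 semitones: a doubly augmented twelfth and a major thirteenth are the same chromatic distance.

Yes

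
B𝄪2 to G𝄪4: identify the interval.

minor 13th

B to G spans six letter names (B-C-D-E-F-G), plus an octave — that makes it a thirteenth of some quality.
B##2 to G##4 is 20 semitones, a half step short of the major thirteenth (21), so this is minor.
(Equivalently, a compound minor sixth: a minor sixth plus an octave.)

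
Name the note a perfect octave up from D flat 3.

For an octave the letter name doesn't change: still D, an octave up.
Moving 12 semitones up from Db3 (the size of a perfect octave) reaches Db4.

D flat 4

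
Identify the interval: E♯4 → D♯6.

E to D spans seven letter names (E-F-G-A-B-C-D), plus an octave, so the interval is some kind of fourteenth.
E#4 to D#6 is 22 semitones, a half step short of the major fourteenth (23), so this is minor.
(Equivalently, a compound minor seventh: a minor seventh plus an octave.)

minor fourteenth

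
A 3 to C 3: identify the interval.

M6

Descending from A3 to C3 is the same interval as ascending C3 to A3.
C to A spans six letter names (C-D-E-F-G-A): a sixth.
The major sixth spans 9 semitones, and C3 to A3 is exactly 9 semitones — so this is a major sixth.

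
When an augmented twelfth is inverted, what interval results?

diminished 4th

First reduce the compound augmented twelfth to its simple form, an augmented fifth.
Interval numbers invert to sum to nine: 5 + 4 = 9, so a fifth inverts to a fourth.
The quality also flips — augmented becomes diminished — giving a diminished fourth.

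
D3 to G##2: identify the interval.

Descending from D3 to G##2 is the same interval as ascending G##2 to D3.
G to D spans five letter names (G-A-B-C-D), so the interval is some kind of fifth.
G##2 to D3 spans 5 semitones — two semitones narrower than the perfect fifth (7) — giving a doubly diminished fifth.

dd5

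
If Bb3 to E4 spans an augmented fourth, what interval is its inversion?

d5

The rule of nine gives the new number: 9 − 4 = 5, so a fourth becomes a fifth.
And augmented becomes diminished under inversion, so we get a diminished fifth.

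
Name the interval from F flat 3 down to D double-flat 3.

major third

Descending from Fb3 to Dbb3 is the same interval as ascending Dbb3 to Fb3.
D to F spans three letter names (D-E-F) — that makes it a third of some quality.
Dbb3 to Fb3 is 4 semitones, matching the major third exactly, so the quality is major.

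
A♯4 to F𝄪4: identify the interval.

m3

Descending from A#4 to F##4 is the same interval as ascending F##4 to A#4.
F to A spans three letter names (F-G-A): a third.
At 3 semitones, F##4→A#4 falls one short of a major third: minor.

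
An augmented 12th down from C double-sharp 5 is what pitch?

F sharp 3

The twelfth's letter: C down five letter names plus an octave → F.
An augmented twelfth is 20 semitones; 20 semitones down from C##5 gives F#3.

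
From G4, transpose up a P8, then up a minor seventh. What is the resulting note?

Up a perfect octave from G4: G5 (12 semitones up).
A minor seventh up from G5 is F6.

F6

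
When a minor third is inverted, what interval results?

The rule of nine gives the new number: 9 − 3 = 6, so a third becomes a sixth.
And minor becomes major under inversion, so we get a major sixth.

major sixth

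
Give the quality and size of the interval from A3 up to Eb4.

diminished fifth

A to E spans five letter names (A-B-C-D-E) — that makes it a fifth of some quality.
The perfect fifth is 7 semitones; here we have 6, one semitone narrower: diminished.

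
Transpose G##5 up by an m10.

The tenth's letter: G up three letter names plus an octave → B.
A minor tenth is 15 semitones; 15 semitones up from G##5 gives B#6.

B#6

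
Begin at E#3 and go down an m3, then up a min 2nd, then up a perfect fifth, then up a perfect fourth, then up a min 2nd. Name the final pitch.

E4

Down a minor third from E#3: C##3 (3 semitones down).
Up a minor second from C##3: D#3 (1 semitone up).
D#3 up a perfect fifth → A#3 (7 semitones).
A perfect fourth up from A#3 is D#4.
Up a minor second from D#4: E4 (1 semitone up).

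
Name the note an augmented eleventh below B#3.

F#2

Counting four letter names plus an octave down from B lands on F.
Moving 18 semitones down from B#3 (the size of an augmented eleventh) reaches F#2.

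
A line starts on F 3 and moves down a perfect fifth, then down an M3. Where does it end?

G flat 2

F3 down a perfect fifth → Bb2 (7 semitones).
A major third down from Bb2 is Gb2.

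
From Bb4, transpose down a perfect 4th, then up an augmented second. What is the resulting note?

A perfect fourth down from Bb4 is F4.
An augmented second up from F4 is G#4.

G#4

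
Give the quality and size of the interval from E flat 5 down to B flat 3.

Descending from Eb5 to Bb3 is the same interval as ascending Bb3 to Eb5.
B to E spans four letter names (B-C-D-E), plus an octave: an eleventh.
Bb3 to Eb5 is 17 semitones, matching the perfect eleventh exactly, so the quality is perfect.
(Equivalently, a compound perfect fourth: a perfect fourth plus an octave.)

perfect 11th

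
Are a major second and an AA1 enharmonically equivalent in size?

A major second spans 2 semitones, and a doubly augmented unison also spans 2 semitones — they're enharmonic.

Yes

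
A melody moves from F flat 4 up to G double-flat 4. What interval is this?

minor second

F to G spans two letter names (F-G), so the interval is some kind of second.
At 1 semitone, Fb4→Gbb4 falls one short of a major second: minor.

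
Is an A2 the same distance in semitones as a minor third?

Yes

An augmented second spans 3 semitones, and a minor third also spans 3 semitones — they're enharmonic.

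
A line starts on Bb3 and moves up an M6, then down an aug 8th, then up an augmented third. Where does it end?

Up a major sixth from Bb3: G4 (9 semitones up).
Down an augmented octave from G4: Gb3 (13 semitones down).
Gb3 up an augmented third → B3 (5 semitones).

B3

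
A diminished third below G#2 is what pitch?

Counting three letter names down from G lands on E.
Moving 2 semitones down from G#2 (the size of a diminished third) reaches E##2.

E##2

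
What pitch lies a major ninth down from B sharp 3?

Counting two letter names plus an octave down from B lands on A.
Moving 14 semitones down from B#3 (the size of a major ninth) reaches A#2.

A sharp 2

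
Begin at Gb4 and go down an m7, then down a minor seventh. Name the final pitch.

A minor seventh down from Gb4 is Ab3.
A minor seventh down from Ab3 is Bb2.

Bb2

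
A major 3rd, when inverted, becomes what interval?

minor sixth

Inverted interval numbers add to nine, so a third pairs with a sixth (3 + 6 = 9).
And major becomes minor under inversion, so we get a minor sixth.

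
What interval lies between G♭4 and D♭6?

G to D spans five letter names (G-A-B-C-D), plus an octave, so the interval is some kind of twelfth.
The perfect twelfth spans 19 semitones, and Gb4 to Db6 is exactly 19 semitones — so this is a perfect twelfth.
(Equivalently, a compound perfect fifth: a perfect fifth plus an octave.)

perfect twelfth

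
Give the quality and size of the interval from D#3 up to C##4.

D to C spans seven letter names (D-E-F-G-A-B-C), so the interval is some kind of seventh.
D#3 to C##4 is 11 semitones, matching the major seventh exactly, so the quality is major.

major 7th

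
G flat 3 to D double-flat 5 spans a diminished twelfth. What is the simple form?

Subtracting seven from the interval number removes an octave: 12 − 7 = 5.
Quality carries through unchanged, so the simple form is a diminished fifth.

diminished 5th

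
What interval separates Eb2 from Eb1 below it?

Descending from Eb2 to Eb1 is the same interval as ascending Eb1 to Eb2.
E to E is the same letter name, plus an octave, so the interval is some kind of octave.
Eb1 to Eb2 is 12 semitones, matching the perfect octave exactly, so the quality is perfect.

perfect octave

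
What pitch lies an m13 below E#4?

G##2

Counting six letter names plus an octave down from E lands on G.
Moving 20 semitones down from E#4 (the size of a minor thirteenth) reaches G##2.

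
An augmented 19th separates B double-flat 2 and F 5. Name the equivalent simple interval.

Take out 2 octaves (14 from the number): 19 − 14 = 5.
So an augmented nineteenth is 2 octaves plus an augmented fifth. The quality is unchanged.

A5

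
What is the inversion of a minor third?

major sixth

Interval numbers invert to sum to nine: 3 + 6 = 9, so a third inverts to a sixth.
And minor becomes major under inversion, so we get a major sixth.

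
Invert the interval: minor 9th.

First reduce the compound minor ninth to its simple form, a minor second.
Inverted interval numbers add to nine, so a second pairs with a seventh (2 + 7 = 9).
Quality inverts too: minor becomes major. That makes the inversion a major seventh.

M7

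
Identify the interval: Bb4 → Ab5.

B to A spans seven letter names (B-C-D-E-F-G-A) — that makes it a seventh of some quality.
At 10 semitones, Bb4→Ab5 falls one short of a major seventh: minor.

minor 7th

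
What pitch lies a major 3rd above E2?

Counting three letter names up from E lands on G.
A major third is 4 semitones; 4 semitones up from E2 gives G#2.

G#2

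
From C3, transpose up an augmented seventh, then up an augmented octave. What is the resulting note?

C3 up an augmented seventh → B#3 (12 semitones).
B#3 up an augmented octave → B##4 (13 semitones).

B##4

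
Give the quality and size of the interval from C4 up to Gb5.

C to G spans five letter names (C-D-E-F-G), plus an octave, so the interval is some kind of twelfth.
C4 to Gb5 spans 18 semitones — one semitone narrower than the perfect twelfth (19) — giving a diminished twelfth.
(Equivalently, a compound diminished fifth: a diminished fifth plus an octave.)

d12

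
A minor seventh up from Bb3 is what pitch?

Ab4

Seven letter names up from B: A.
Moving 10 semitones up from Bb3 (the size of a minor seventh) reaches Ab4.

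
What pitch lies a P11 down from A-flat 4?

Four letters down from A (plus an octave) reaches E.
A perfect eleventh is 17 semitones; 17 semitones down from Ab4 gives Eb3.

E-flat 3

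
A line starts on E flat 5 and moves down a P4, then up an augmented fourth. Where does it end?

A perfect fourth down from Eb5 is Bb4.
Bb4 up an augmented fourth → E5 (6 semitones).

E 5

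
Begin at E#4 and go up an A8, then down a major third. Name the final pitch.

E#4 up an augmented octave → E##5 (13 semitones).
A major third down from E##5 is C##5.

C##5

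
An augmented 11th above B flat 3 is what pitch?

E 5

The eleventh's letter: B up four letter names plus an octave → E.
An augmented eleventh is 18 semitones; 18 semitones up from Bb3 gives E5.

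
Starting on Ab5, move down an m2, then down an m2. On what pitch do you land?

A minor second down from Ab5 is G5.
A minor second down from G5 is F#5.

F#5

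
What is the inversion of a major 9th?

minor seventh

First reduce the compound major ninth to its simple form, a major second.
The rule of nine gives the new number: 9 − 2 = 7, so a second becomes a seventh.
Quality inverts too: major becomes minor. That makes the inversion a minor seventh.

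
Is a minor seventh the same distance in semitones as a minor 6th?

10 semitones (minor seventh) vs 8 semitones (minor sixth): not equal.

No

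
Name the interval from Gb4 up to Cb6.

G to C spans four letter names (G-A-B-C), plus an octave — that makes it an eleventh of some quality.
Counting semitones, Gb4→Cb6 is 17, which is the perfect eleventh.
(Equivalently, a compound perfect fourth: a perfect fourth plus an octave.)

perfect 11th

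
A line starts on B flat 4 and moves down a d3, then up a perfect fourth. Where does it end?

Bb4 down a diminished third → G#4 (2 semitones).
Up a perfect fourth from G#4: C#5 (5 semitones up).

C sharp 5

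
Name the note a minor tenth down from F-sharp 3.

D-sharp 2

Three letters down from F (plus an octave) reaches D.
Moving 15 semitones down from F#3 (the size of a minor tenth) reaches D#2.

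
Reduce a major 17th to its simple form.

Take out 2 octaves (14 from the number): 17 − 14 = 3.
So a major seventeenth is 2 octaves plus a major third. The quality is unchanged.

M3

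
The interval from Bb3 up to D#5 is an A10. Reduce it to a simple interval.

Take out an octave (7 from the number): 10 − 7 = 3.
Quality carries through unchanged, so the simple form is an augmented third.

A3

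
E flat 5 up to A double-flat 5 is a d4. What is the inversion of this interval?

augmented 5th

Inverted interval numbers add to nine, so a fourth pairs with a fifth (4 + 5 = 9).
The quality also flips — diminished becomes augmented — giving an augmented fifth.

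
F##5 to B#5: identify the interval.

F to B spans four letter names (F-G-A-B) — that makes it a fourth of some quality.
The perfect fourth spans 5 semitones, and F##5 to B#5 is exactly 5 semitones — so this is a perfect fourth.

perfect fourth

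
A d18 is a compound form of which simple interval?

diminished 4th

Take out 2 octaves (14 from the number): 18 − 14 = 4.
Quality carries through unchanged, so the simple form is a diminished fourth.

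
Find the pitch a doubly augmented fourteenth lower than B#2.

The fourteenth's letter: B down seven letter names plus an octave → C.
A doubly augmented fourteenth is 25 semitones; 25 semitones down from B#2 gives Cb1.

Cb1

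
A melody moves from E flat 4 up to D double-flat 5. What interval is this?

E to D spans seven letter names (E-F-G-A-B-C-D), so the interval is some kind of seventh.
The major seventh is 11 semitones; here we have 9, two semitones narrower: diminished.

d7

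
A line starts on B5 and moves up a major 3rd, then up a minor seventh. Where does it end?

C#7

A major third up from B5 is D#6.
Up a minor seventh from D#6: C#7 (10 semitones up).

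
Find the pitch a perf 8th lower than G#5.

For an octave the letter name doesn't change: still G, an octave down.
A perfect octave spans 12 semitones, so from G#5 the target pitch is G#4.

G#4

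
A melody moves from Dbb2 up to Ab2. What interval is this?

D to A spans five letter names (D-E-F-G-A) — that makes it a fifth of some quality.
The perfect fifth is 7 semitones; here we have 8, one semitone wider: augmented.

augmented fifth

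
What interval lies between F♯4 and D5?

F to D spans six letter names (F-G-A-B-C-D), so the interval is some kind of sixth.
F#4 to D5 is 8 semitones, a half step short of the major sixth (9), so this is minor.

minor sixth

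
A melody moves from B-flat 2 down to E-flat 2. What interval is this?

perfect fifth

Descending from Bb2 to Eb2 is the same interval as ascending Eb2 to Bb2.
E to B spans five letter names (E-F-G-A-B), so the interval is some kind of fifth.
The perfect fifth spans 7 semitones, and Eb2 to Bb2 is exactly 7 semitones — so this is a perfect fifth.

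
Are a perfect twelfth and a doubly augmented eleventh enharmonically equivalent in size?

A perfect twelfth = 19 semitones = a doubly augmented eleventh; enharmonically equal.

Yes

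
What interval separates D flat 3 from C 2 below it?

Descending from Db3 to C2 is the same interval as ascending C2 to Db3.
C to D spans two letter names (C-D), plus an octave — that makes it a ninth of some quality.
At 13 semitones, C2→Db3 falls one short of a major ninth: minor.
(Equivalently, a compound minor second: a minor second plus an octave.)

minor 9th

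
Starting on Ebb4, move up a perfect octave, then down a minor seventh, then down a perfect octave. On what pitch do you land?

Fb3

Ebb4 up a perfect octave → Ebb5 (12 semitones).
A minor seventh down from Ebb5 is Fb4.
A perfect octave down from Fb4 is Fb3.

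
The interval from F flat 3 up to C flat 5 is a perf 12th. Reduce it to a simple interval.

P5

Take out an octave (7 from the number): 12 − 7 = 5.
Quality carries through unchanged, so the simple form is a perfect fifth.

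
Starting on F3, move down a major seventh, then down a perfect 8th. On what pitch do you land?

Gb1

Down a major seventh from F3: Gb2 (11 semitones down).
Down a perfect octave from Gb2: Gb1 (12 semitones down).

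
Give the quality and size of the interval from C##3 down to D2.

Descending from C##3 to D2 is the same interval as ascending D2 to C##3.
D to C spans seven letter names (D-E-F-G-A-B-C) — that makes it a seventh of some quality.
The major seventh is 11 semitones; here we have 12, one semitone wider: augmented.

augmented 7th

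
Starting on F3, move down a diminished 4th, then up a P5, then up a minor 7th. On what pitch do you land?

A diminished fourth down from F3 is C#3.
A perfect fifth up from C#3 is G#3.
Up a minor seventh from G#3: F#4 (10 semitones up).

F#4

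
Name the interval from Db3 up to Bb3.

D to B spans six letter names (D-E-F-G-A-B) — that makes it a sixth of some quality.
Counting semitones, Db3→Bb3 is 9, which is the major sixth.

major 6th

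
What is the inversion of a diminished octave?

augmented unison

Interval numbers invert to sum to nine: 8 + 1 = 9, so an octave inverts to a unison.
Quality inverts too: diminished becomes augmented. That makes the inversion an augmented unison.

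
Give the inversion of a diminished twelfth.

augmented 4th

First reduce the compound diminished twelfth to its simple form, a diminished fifth.
Interval numbers invert to sum to nine: 5 + 4 = 9, so a fifth inverts to a fourth.
And diminished becomes augmented under inversion, so we get an augmented fourth.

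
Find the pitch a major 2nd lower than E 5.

D 5

Two letter names down from E: D.
A major second spans 2 semitones, so from E5 the target pitch is D5.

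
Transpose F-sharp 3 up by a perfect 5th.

C-sharp 4

Counting five letter names up from F lands on C.
A perfect fifth spans 7 semitones, so from F#3 the target pitch is C#4.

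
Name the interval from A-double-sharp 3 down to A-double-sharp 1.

Descending from A##3 to A##1 is the same interval as ascending A##1 to A##3.
A to A is the same letter name, plus 2 octaves — that makes it a fifteenth of some quality.
The perfect fifteenth spans 24 semitones, and A##1 to A##3 is exactly 24 semitones — so this is a perfect fifteenth.
(Equivalently, a compound perfect octave: a perfect octave plus an octave.)

perfect 15th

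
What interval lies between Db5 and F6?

D to F spans three letter names (D-E-F), plus an octave: a tenth.
Counting semitones, Db5→F6 is 16, which is the major tenth.
(Equivalently, a compound major third: a major third plus an octave.)

major tenth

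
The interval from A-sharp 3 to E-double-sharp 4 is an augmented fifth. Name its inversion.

d4

The rule of nine gives the new number: 9 − 5 = 4, so a fifth becomes a fourth.
Quality inverts too: augmented becomes diminished. That makes the inversion a diminished fourth.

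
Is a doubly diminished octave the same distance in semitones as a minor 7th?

Yes

A doubly diminished octave spans 10 semitones, and a minor seventh also spans 10 semitones — they're enharmonic.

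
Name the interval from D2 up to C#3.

D to C spans seven letter names (D-E-F-G-A-B-C): a seventh.
The major seventh spans 11 semitones, and D2 to C#3 is exactly 11 semitones — so this is a major seventh.

major seventh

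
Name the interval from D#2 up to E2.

D to E spans two letter names (D-E), so the interval is some kind of second.
A major second would be 2 semitones, but D#2 to E2 is 1 — one semitone narrower, making it a minor second.

minor second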